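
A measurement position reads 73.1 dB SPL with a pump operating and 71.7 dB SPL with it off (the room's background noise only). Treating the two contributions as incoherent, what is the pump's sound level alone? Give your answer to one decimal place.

67.5 dB SPL

Remove the background by subtracting linear intensities:
L_src = 10·log₁₀(10^(73.1/10) − 10^(71.7/10)) = 10·log₁₀(5626000) = 67.5 dB SPL.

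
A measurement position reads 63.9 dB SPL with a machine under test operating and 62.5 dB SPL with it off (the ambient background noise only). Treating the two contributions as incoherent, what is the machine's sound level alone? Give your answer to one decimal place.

Background correction is a power subtraction:
L_src = 10·log₁₀(10^(63.9/10) − 10^(62.5/10)) = 10·log₁₀(676400) = 58.3 dB SPL.

58.3 dB SPL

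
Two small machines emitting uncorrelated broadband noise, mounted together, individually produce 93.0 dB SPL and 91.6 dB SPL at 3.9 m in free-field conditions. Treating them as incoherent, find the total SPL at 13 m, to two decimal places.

Combined at 3.9 m: 10·log₁₀(10^(93.0/10)+10^(91.6/10)) = 95.366 dB SPL.
Then apply −20·log₁₀(13/3.9) = -10.458 dB → 84.91 dB SPL.

84.91 dB SPL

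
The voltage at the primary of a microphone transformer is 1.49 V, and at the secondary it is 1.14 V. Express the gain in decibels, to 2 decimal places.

Voltage ratio → dB uses the 20·log₁₀ form:
20·log₁₀(1.14/1.49) = 20·log₁₀(0.7651) = -2.33 dB.

-2.33 dB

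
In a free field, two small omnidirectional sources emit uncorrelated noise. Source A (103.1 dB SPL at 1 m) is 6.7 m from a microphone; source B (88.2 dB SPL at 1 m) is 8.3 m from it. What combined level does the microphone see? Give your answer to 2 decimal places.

At the listener: L_A = 103.1 − 20·log₁₀(6.7) = 86.579 dB; L_B = 88.2 − 20·log₁₀(8.3) = 69.818 dB.
Combined: 10·log₁₀(10^(86.579/10)+10^(69.818/10)) = 86.67 dB SPL.

86.67 dB SPL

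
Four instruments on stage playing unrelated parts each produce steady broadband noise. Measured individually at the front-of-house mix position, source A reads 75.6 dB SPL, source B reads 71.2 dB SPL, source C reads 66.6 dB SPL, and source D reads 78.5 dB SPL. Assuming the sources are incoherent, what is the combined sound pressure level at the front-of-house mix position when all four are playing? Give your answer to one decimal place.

81.0 dB SPL

Incoherent sources sum as intensities:
L_total = 10·log₁₀(10^(75.6/10) + 10^(71.2/10) + 10^(66.6/10) + 10^(78.5/10)) = 10·log₁₀(124900000) = 81.0 dB SPL.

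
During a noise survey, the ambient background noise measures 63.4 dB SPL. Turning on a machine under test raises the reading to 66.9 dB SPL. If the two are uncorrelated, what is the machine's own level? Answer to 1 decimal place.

Subtract intensities: L_src = 10·log₁₀(10^(L_total/10) − 10^(L_bg/10)).
L_src = 10·log₁₀(10^(66.9/10) − 10^(63.4/10)) = 10·log₁₀(2710000) = 64.3 dB SPL.

64.3 dB SPL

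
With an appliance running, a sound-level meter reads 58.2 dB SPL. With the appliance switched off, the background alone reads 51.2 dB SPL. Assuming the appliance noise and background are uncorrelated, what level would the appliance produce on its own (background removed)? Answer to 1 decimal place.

57.2 dB SPL

Remove the background by subtracting linear intensities:
L_src = 10·log₁₀(10^(58.2/10) − 10^(51.2/10)) = 10·log₁₀(528900) = 57.2 dB SPL.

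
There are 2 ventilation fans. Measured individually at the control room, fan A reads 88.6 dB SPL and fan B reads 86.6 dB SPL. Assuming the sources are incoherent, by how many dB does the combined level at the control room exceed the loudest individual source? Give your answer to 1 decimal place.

2.1 dB

Incoherent sources sum as intensities:
L_total = 10·log₁₀(10^(88.6/10) + 10^(86.6/10)) = 90.72 dB SPL.
Excess over the loudest (88.6 dB): 90.72 − 88.6 = 2.1 dB.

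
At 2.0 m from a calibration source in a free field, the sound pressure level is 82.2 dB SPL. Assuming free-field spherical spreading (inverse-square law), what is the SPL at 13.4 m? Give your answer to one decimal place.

For a point source in a free field, ΔL = −20·log₁₀(d₂/d₁).
ΔL = −20·log₁₀(13.4/2.0) = -16.52 dB, so L₂ = 82.2 + (-16.52) = 65.7 dB SPL.

65.7 dB SPL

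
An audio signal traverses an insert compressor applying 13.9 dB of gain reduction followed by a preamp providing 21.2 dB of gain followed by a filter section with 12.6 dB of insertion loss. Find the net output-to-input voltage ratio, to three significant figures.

Net gain = (−13.9) + 21.2 + (−12.6) = -5.3 dB.
Voltage ratio = 10^(-5.3/20) = 0.543.

0.543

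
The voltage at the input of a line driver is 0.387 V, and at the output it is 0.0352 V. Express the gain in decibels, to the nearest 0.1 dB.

-20.8 dB

For a voltage ratio, dB = 20·log₁₀(V₂/V₁).
20·log₁₀(0.0352/0.387) = 20·log₁₀(0.09096) = -20.8 dB.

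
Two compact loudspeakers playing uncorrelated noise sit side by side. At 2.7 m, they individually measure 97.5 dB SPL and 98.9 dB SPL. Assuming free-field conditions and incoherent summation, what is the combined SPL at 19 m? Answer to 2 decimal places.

84.32 dB SPL

Combined at 2.7 m: 10·log₁₀(10^(97.5/10)+10^(98.9/10)) = 101.266 dB SPL.
Then apply −20·log₁₀(19/2.7) = -16.948 dB → 84.32 dB SPL.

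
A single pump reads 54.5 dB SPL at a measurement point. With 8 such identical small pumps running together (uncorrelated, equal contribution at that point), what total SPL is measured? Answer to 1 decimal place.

63.5 dB SPL

8 equal incoherent sources raise the level by 10·log₁₀(8) = 9.03 dB.
L_total = 54.5 + 9.03 = 63.5 dB SPL.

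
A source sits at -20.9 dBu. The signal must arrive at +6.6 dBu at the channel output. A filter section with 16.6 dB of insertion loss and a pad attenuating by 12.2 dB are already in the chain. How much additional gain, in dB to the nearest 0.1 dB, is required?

The required make-up gain is the shortfall in the dB sum.
G = +6.6 − (-20.9) + 16.6 + 12.2 = 56.3 dB.

56.3 dB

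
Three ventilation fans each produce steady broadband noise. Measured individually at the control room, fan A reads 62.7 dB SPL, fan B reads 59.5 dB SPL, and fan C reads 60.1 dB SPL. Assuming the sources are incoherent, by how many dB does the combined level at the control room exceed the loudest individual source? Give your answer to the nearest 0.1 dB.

Add the sources as powers (linear), then convert back to dB:
L_total = 10·log₁₀(10^(62.7/10) + 10^(59.5/10) + 10^(60.1/10)) = 65.77 dB SPL.
Excess over the loudest (62.7 dB): 65.77 − 62.7 = 3.1 dB.

3.1 dB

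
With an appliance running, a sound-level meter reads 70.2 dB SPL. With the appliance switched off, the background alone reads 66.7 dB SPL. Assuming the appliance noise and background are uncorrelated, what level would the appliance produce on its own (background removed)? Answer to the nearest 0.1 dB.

Background correction is a power subtraction:
L_src = 10·log₁₀(10^(70.2/10) − 10^(66.7/10)) = 10·log₁₀(5794000) = 67.6 dB SPL.

67.6 dB SPL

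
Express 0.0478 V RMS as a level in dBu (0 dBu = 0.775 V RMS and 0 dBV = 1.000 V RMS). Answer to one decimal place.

dBu = 20·log₁₀(V / 0.775 V).
20·log₁₀(0.0478/0.775) = -24.2 dBu.

-24.2 dBu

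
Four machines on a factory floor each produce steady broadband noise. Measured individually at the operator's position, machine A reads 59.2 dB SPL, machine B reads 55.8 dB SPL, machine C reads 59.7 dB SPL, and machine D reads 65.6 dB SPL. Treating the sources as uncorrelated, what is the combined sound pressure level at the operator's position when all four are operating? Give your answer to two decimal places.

67.62 dB SPL

Add the sources as powers (linear), then convert back to dB:
L_total = 10·log₁₀(10^(59.2/10) + 10^(55.8/10) + 10^(59.7/10) + 10^(65.6/10)) = 10·log₁₀(5776000) = 67.62 dB SPL.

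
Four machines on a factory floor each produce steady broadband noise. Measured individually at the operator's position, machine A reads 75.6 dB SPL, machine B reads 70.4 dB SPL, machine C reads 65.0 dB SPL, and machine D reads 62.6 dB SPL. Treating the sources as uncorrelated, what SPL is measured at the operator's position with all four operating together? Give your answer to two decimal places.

77.18 dB SPL

Uncorrelated sources add in intensity (power), not in dB.
L_total = 10·log₁₀(10^(75.6/10) + 10^(70.4/10) + 10^(65.0/10) + 10^(62.6/10)) = 10·log₁₀(52250000) = 77.18 dB SPL.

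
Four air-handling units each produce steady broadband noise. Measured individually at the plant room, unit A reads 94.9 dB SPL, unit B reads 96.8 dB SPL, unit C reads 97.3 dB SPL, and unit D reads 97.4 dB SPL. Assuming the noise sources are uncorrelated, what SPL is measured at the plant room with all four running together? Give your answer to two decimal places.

Uncorrelated sources add in intensity (power), not in dB.
L_total = 10·log₁₀(10^(94.9/10) + 10^(96.8/10) + 10^(97.3/10) + 10^(97.4/10)) = 10·log₁₀(18742000000) = 102.73 dB SPL.

102.73 dB SPL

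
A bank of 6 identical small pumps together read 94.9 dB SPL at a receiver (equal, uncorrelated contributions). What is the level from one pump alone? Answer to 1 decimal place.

6 equal incoherent sources add 10·log₁₀(6) = 7.78 dB over one source.
L_one = 94.9 − 7.78 = 87.1 dB SPL.

87.1 dB SPL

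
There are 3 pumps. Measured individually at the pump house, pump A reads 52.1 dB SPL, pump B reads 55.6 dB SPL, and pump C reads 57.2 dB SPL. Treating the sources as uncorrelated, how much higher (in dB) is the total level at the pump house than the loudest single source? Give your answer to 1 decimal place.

Uncorrelated sources add in intensity (power), not in dB.
L_total = 10·log₁₀(10^(52.1/10) + 10^(55.6/10) + 10^(57.2/10)) = 60.21 dB SPL.
Excess over the loudest (57.2 dB): 60.21 − 57.2 = 3.0 dB.

3.0 dB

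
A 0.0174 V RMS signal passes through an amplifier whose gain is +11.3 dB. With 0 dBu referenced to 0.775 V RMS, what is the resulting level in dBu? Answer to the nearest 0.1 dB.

Input level: 20·log₁₀(0.0174/0.775) = -32.98 dBu.
Output: -32.98 + 11.3 = -21.7 dBu.

-21.7 dBu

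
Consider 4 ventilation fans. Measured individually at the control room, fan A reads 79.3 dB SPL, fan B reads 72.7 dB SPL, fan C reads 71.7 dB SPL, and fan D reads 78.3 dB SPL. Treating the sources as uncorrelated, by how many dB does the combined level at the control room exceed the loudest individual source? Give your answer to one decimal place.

Add the sources as powers (linear), then convert back to dB:
L_total = 10·log₁₀(10^(79.3/10) + 10^(72.7/10) + 10^(71.7/10) + 10^(78.3/10)) = 82.70 dB SPL.
Excess over the loudest (79.3 dB): 82.70 − 79.3 = 3.4 dB.

3.4 dB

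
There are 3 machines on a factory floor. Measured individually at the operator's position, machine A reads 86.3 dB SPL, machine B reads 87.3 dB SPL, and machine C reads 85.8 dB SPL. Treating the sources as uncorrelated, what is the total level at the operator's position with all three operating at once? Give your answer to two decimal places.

Add the sources as powers (linear), then convert back to dB:
L_total = 10·log₁₀(10^(86.3/10) + 10^(87.3/10) + 10^(85.8/10)) = 10·log₁₀(1344000000) = 91.28 dB SPL.

91.28 dB SPL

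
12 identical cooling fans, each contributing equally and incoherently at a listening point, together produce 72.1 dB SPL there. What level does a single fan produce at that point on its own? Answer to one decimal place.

61.3 dB SPL

12 equal incoherent sources add 10·log₁₀(12) = 10.79 dB over one source.
L_one = 72.1 − 10.79 = 61.3 dB SPL.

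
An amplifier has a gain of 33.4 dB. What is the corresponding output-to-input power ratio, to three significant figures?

2190

Power ratio = 10^(dB/10).
10^(33.4/10) = 10^(3.340) = 2190.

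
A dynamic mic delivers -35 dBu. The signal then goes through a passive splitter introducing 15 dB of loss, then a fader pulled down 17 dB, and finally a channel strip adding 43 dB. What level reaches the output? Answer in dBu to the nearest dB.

-24 dBu

Gain stages sum in dB:
-35 − 15 − 17 + 43 = -24 dBu.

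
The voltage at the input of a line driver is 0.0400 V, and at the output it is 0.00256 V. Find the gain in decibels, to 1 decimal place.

Voltage ratio → dB uses the 20·log₁₀ form:
20·log₁₀(0.00256/0.0400) = 20·log₁₀(0.06400) = -23.9 dB.

-23.9 dB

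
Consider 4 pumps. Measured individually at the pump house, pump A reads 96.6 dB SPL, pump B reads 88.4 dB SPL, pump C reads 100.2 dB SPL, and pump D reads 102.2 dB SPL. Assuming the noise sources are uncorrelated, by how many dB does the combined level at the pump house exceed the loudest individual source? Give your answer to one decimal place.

Add the sources as powers (linear), then convert back to dB:
L_total = 10·log₁₀(10^(96.6/10) + 10^(88.4/10) + 10^(100.2/10) + 10^(102.2/10)) = 105.10 dB SPL.
Excess over the loudest (102.2 dB): 105.10 − 102.2 = 2.9 dB.

2.9 dB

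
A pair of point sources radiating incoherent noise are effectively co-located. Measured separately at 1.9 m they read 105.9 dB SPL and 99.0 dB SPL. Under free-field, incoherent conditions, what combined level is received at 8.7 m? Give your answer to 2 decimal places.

93.49 dB SPL

Combined at 1.9 m: 10·log₁₀(10^(105.9/10)+10^(99.0/10)) = 106.707 dB SPL.
Then apply −20·log₁₀(8.7/1.9) = -13.215 dB → 93.49 dB SPL.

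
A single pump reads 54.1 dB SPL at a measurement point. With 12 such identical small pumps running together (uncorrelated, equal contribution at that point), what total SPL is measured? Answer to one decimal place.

64.9 dB SPL

12 equal incoherent sources raise the level by 10·log₁₀(12) = 10.79 dB.
L_total = 54.1 + 10.79 = 64.9 dB SPL.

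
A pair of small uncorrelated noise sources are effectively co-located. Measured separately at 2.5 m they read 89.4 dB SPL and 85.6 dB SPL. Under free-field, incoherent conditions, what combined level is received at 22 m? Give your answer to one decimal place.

72.0 dB SPL

Combined at 2.5 m: 10·log₁₀(10^(89.4/10)+10^(85.6/10)) = 90.91 dB SPL.
Then apply −20·log₁₀(22/2.5) = -18.89 dB → 72.0 dB SPL.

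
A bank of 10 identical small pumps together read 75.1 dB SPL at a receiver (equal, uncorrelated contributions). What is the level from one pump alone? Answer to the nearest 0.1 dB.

10 equal incoherent sources add 10·log₁₀(10) = 10.00 dB over one source.
L_one = 75.1 − 10.00 = 65.1 dB SPL.

65.1 dB SPL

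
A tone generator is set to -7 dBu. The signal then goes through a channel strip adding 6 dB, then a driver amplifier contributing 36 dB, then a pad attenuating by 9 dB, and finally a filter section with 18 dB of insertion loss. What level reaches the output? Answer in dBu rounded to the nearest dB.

+8 dBu

In dB, series stages simply add:
-7 + 6 + 36 − 9 − 18 = +8 dBu.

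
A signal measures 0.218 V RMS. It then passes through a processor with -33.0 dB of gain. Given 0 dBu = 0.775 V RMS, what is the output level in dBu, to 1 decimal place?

Input level: 20·log₁₀(0.218/0.775) = -11.02 dBu.
Output: -11.02 − 33.0 = -44.0 dBu.

-44.0 dBu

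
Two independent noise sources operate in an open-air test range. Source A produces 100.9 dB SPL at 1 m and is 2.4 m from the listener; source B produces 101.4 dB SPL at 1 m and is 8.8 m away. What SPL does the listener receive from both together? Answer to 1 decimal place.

At the listener: L_A = 100.9 − 20·log₁₀(2.4) = 93.30 dB; L_B = 101.4 − 20·log₁₀(8.8) = 82.51 dB.
Combined: 10·log₁₀(10^(93.30/10)+10^(82.51/10)) = 93.6 dB SPL.

93.6 dB SPL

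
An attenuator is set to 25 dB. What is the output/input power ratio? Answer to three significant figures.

Power ratio = 10^(dB/10).
10^(-25/10) = 10^(-2.500) = 0.00316.

0.00316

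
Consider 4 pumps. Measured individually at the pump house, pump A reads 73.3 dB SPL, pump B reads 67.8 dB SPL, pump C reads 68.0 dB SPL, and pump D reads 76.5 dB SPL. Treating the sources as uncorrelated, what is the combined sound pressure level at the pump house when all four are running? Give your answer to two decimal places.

Incoherent sources sum as intensities:
L_total = 10·log₁₀(10^(73.3/10) + 10^(67.8/10) + 10^(68.0/10) + 10^(76.5/10)) = 10·log₁₀(78380000) = 78.94 dB SPL.

78.94 dB SPL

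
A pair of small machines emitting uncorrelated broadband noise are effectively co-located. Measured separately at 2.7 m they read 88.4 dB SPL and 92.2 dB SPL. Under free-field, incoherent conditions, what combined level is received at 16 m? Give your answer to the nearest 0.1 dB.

Combined at 2.7 m: 10·log₁₀(10^(88.4/10)+10^(92.2/10)) = 93.71 dB SPL.
Then apply −20·log₁₀(16/2.7) = -15.46 dB → 78.3 dB SPL.

78.3 dB SPL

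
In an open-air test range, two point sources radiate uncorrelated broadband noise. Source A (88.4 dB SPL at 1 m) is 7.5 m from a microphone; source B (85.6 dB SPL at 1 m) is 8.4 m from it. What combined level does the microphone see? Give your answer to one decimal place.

At the listener: L_A = 88.4 − 20·log₁₀(7.5) = 70.90 dB; L_B = 85.6 − 20·log₁₀(8.4) = 67.11 dB.
Combined: 10·log₁₀(10^(70.90/10)+10^(67.11/10)) = 72.4 dB SPL.

72.4 dB SPL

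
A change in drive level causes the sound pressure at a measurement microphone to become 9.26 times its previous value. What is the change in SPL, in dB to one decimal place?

19.3 dB

Sound pressure is an amplitude quantity: ΔL = 20·log₁₀(p₂/p₁).
20·log₁₀(9.26) = 19.3 dB.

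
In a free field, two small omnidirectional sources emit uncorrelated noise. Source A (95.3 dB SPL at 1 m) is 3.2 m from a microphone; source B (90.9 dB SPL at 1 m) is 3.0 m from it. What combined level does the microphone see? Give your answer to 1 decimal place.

86.7 dB SPL

At the listener: L_A = 95.3 − 20·log₁₀(3.2) = 85.20 dB; L_B = 90.9 − 20·log₁₀(3.0) = 81.36 dB.
Combined: 10·log₁₀(10^(85.20/10)+10^(81.36/10)) = 86.7 dB SPL.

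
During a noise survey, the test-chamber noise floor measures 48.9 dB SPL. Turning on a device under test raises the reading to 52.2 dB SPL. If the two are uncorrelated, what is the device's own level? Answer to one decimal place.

49.5 dB SPL

Subtract intensities: L_src = 10·log₁₀(10^(L_total/10) − 10^(L_bg/10)).
L_src = 10·log₁₀(10^(52.2/10) − 10^(48.9/10)) = 10·log₁₀(88330) = 49.5 dB SPL.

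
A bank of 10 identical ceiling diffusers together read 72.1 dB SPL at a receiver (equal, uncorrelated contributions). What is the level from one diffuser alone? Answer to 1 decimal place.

62.1 dB SPL

10 equal incoherent sources add 10·log₁₀(10) = 10.00 dB over one source.
L_one = 72.1 − 10.00 = 62.1 dB SPL.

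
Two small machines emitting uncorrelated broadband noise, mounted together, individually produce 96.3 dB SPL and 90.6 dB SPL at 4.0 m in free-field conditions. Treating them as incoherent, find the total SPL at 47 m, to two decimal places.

75.93 dB SPL

Combined at 4.0 m: 10·log₁₀(10^(96.3/10)+10^(90.6/10)) = 97.335 dB SPL.
Then apply −20·log₁₀(47/4.0) = -21.401 dB → 75.93 dB SPL.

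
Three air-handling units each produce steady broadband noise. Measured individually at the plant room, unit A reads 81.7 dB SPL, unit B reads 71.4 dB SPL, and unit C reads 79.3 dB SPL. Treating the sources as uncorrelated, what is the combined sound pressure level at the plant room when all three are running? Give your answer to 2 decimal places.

Uncorrelated sources add in intensity (power), not in dB.
L_total = 10·log₁₀(10^(81.7/10) + 10^(71.4/10) + 10^(79.3/10)) = 10·log₁₀(246800000) = 83.92 dB SPL.

83.92 dB SPL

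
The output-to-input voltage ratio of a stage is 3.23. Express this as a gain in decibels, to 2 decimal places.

10.18 dB

Voltage is an amplitude quantity, so gain = 20·log₁₀(V_out/V_in).
20·log₁₀(3.23) = 10.18 dB.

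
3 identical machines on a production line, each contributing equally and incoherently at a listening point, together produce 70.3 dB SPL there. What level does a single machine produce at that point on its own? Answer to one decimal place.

65.5 dB SPL

3 equal incoherent sources add 10·log₁₀(3) = 4.77 dB over one source.
L_one = 70.3 − 4.77 = 65.5 dB SPL.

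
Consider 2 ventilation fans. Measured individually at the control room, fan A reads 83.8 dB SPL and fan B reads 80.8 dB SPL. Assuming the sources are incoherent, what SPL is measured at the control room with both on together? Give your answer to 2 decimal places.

Uncorrelated sources add in intensity (power), not in dB.
L_total = 10·log₁₀(10^(83.8/10) + 10^(80.8/10)) = 10·log₁₀(360100000) = 85.56 dB SPL.

85.56 dB SPL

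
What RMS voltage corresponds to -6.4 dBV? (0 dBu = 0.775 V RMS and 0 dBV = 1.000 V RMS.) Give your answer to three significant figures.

V = 1.000 V × 10^(-6.4/20).
= 1.000 × 0.4786 = 0.479 V.

0.479 V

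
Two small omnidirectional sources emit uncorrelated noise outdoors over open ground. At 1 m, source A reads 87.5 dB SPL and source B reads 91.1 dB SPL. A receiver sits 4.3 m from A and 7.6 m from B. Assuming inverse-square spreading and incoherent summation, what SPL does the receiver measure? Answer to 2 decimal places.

At the listener: L_A = 87.5 − 20·log₁₀(4.3) = 74.831 dB; L_B = 91.1 − 20·log₁₀(7.6) = 73.484 dB.
Combined: 10·log₁₀(10^(74.831/10)+10^(73.484/10)) = 77.22 dB SPL.

77.22 dB SPL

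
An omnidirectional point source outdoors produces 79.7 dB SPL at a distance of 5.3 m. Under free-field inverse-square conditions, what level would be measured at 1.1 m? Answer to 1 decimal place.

93.4 dB SPL

Free-field point source: level drops by 20·log₁₀ of the distance ratio.
ΔL = −20·log₁₀(1.1/5.3) = 13.66 dB, so L₂ = 79.7 + (13.66) = 93.4 dB SPL.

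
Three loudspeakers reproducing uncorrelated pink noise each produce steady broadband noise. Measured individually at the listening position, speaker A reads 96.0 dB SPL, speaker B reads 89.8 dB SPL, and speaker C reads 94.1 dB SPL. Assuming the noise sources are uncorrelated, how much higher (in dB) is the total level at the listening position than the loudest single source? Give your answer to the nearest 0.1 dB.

Incoherent sources sum as intensities:
L_total = 10·log₁₀(10^(96.0/10) + 10^(89.8/10) + 10^(94.1/10)) = 98.75 dB SPL.
Excess over the loudest (96.0 dB): 98.75 − 96.0 = 2.8 dB.

2.8 dB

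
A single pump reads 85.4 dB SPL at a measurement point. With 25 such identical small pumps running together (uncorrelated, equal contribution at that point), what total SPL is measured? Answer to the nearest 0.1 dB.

99.4 dB SPL

25 equal incoherent sources raise the level by 10·log₁₀(25) = 13.98 dB.
L_total = 85.4 + 13.98 = 99.4 dB SPL.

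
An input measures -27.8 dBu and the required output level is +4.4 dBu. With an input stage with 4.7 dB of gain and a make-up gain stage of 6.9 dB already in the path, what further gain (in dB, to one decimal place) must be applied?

20.6 dB

The required make-up gain is the shortfall in the dB sum.
G = +4.4 − (-27.8) − 4.7 − 6.9 = 20.6 dB.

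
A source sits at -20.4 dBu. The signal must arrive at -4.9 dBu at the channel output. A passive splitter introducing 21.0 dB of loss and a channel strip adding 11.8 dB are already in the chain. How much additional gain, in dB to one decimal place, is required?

The required make-up gain is the shortfall in the dB sum.
G = -4.9 − (-20.4) + 21.0 − 11.8 = 24.7 dB.

24.7 dB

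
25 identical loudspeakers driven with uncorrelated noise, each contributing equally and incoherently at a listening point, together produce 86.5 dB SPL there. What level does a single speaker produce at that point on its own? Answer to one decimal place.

25 equal incoherent sources add 10·log₁₀(25) = 13.98 dB over one source.
L_one = 86.5 − 13.98 = 72.5 dB SPL.

72.5 dB SPL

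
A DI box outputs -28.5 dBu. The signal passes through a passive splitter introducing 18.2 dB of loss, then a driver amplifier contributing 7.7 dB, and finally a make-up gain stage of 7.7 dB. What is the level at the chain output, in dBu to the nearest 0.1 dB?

-31.3 dBu

Gain stages sum in dB:
-28.5 − 18.2 + 7.7 + 7.7 = -31.3 dBu.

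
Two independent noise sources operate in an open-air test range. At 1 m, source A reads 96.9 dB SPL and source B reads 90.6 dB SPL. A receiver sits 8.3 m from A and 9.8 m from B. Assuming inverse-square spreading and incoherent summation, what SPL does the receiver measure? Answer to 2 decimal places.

79.19 dB SPL

At the listener: L_A = 96.9 − 20·log₁₀(8.3) = 78.518 dB; L_B = 90.6 − 20·log₁₀(9.8) = 70.775 dB.
Combined: 10·log₁₀(10^(78.518/10)+10^(70.775/10)) = 79.19 dB SPL.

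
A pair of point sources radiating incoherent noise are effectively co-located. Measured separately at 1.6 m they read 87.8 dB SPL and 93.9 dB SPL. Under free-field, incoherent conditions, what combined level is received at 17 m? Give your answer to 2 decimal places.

Combined at 1.6 m: 10·log₁₀(10^(87.8/10)+10^(93.9/10)) = 94.853 dB SPL.
Then apply −20·log₁₀(17/1.6) = -20.527 dB → 74.33 dB SPL.

74.33 dB SPL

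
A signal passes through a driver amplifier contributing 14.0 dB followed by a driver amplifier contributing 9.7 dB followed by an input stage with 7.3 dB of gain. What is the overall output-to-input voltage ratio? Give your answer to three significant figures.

35.5

Net gain = 14.0 + 9.7 + 7.3 = 31.0 dB.
Voltage ratio = 10^(31.0/20) = 35.5.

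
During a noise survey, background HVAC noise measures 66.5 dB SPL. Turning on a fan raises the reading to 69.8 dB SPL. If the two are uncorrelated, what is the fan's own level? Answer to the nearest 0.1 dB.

Background correction is a power subtraction:
L_src = 10·log₁₀(10^(69.8/10) − 10^(66.5/10)) = 10·log₁₀(5083000) = 67.1 dB SPL.

67.1 dB SPL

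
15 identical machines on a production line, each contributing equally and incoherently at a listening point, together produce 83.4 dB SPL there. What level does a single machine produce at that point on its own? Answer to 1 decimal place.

71.6 dB SPL

15 equal incoherent sources add 10·log₁₀(15) = 11.76 dB over one source.
L_one = 83.4 − 11.76 = 71.6 dB SPL.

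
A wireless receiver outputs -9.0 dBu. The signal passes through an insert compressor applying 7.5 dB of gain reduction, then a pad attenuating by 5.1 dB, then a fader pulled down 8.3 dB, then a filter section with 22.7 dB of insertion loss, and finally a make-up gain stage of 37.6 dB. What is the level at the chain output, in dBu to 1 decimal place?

Cascaded gains and losses add directly in dB.
-9.0 − 7.5 − 5.1 − 8.3 − 22.7 + 37.6 = -15.0 dBu.

-15.0 dBu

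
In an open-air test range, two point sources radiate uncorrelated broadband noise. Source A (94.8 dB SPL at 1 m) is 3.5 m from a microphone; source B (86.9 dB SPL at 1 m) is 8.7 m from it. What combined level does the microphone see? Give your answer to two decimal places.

At the listener: L_A = 94.8 − 20·log₁₀(3.5) = 83.919 dB; L_B = 86.9 − 20·log₁₀(8.7) = 68.110 dB.
Combined: 10·log₁₀(10^(83.919/10)+10^(68.110/10)) = 84.03 dB SPL.

84.03 dB SPL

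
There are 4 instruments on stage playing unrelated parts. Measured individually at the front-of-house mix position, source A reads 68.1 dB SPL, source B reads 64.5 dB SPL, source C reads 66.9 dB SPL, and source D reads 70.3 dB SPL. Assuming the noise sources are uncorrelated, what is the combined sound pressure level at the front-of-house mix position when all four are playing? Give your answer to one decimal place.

74.0 dB SPL

Add the sources as powers (linear), then convert back to dB:
L_total = 10·log₁₀(10^(68.1/10) + 10^(64.5/10) + 10^(66.9/10) + 10^(70.3/10)) = 10·log₁₀(24890000) = 74.0 dB SPL.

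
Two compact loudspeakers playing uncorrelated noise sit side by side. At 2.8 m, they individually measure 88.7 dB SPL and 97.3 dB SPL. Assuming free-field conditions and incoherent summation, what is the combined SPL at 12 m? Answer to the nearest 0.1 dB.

Combined at 2.8 m: 10·log₁₀(10^(88.7/10)+10^(97.3/10)) = 97.86 dB SPL.
Then apply −20·log₁₀(12/2.8) = -12.64 dB → 85.2 dB SPL.

85.2 dB SPL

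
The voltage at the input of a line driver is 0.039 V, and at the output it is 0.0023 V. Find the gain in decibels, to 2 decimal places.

-24.59 dB

Voltage is an amplitude quantity, so gain = 20·log₁₀(V_out/V_in).
20·log₁₀(0.0023/0.039) = 20·log₁₀(0.05897) = -24.59 dB.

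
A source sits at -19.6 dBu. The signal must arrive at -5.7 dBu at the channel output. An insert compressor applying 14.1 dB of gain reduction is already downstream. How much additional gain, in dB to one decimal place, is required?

28.0 dB

The required make-up gain is the shortfall in the dB sum.
G = -5.7 − (-19.6) + 14.1 = 28.0 dB.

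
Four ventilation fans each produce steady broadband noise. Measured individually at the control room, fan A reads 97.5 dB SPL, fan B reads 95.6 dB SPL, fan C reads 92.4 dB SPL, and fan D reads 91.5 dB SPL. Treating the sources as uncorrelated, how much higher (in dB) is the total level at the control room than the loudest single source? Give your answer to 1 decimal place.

Incoherent sources sum as intensities:
L_total = 10·log₁₀(10^(97.5/10) + 10^(95.6/10) + 10^(92.4/10) + 10^(91.5/10)) = 100.94 dB SPL.
Excess over the loudest (97.5 dB): 100.94 − 97.5 = 3.4 dB.

3.4 dB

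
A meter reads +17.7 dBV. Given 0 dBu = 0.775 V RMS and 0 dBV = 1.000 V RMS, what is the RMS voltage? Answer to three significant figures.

V = 1.000 V × 10^(+17.7/20).
= 1.000 × 7.674 = 7.67 V.

7.67 V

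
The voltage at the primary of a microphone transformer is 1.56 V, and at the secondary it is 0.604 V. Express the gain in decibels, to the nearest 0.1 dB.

Voltage is an amplitude quantity, so gain = 20·log₁₀(V_out/V_in).
20·log₁₀(0.604/1.56) = 20·log₁₀(0.3872) = -8.2 dB.

-8.2 dB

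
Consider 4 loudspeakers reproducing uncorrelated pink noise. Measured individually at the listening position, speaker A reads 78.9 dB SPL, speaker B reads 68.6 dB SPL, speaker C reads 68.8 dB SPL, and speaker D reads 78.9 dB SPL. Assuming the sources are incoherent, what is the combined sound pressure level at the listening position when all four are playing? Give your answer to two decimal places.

82.31 dB SPL

Add the sources as powers (linear), then convert back to dB:
L_total = 10·log₁₀(10^(78.9/10) + 10^(68.6/10) + 10^(68.8/10) + 10^(78.9/10)) = 10·log₁₀(170100000) = 82.31 dB SPL.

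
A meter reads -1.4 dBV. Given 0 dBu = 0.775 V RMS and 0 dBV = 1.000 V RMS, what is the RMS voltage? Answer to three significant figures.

V = 1.000 V × 10^(-1.4/20).
= 1.000 × 0.8511 = 0.851 V.

0.851 V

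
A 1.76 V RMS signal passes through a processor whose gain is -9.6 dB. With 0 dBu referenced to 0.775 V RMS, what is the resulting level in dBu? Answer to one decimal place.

-2.5 dBu

Input level: 20·log₁₀(1.76/0.775) = 7.12 dBu.
Output: 7.12 − 9.6 = -2.5 dBu.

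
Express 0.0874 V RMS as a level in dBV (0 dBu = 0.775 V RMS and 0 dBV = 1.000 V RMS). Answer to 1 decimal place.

-21.2 dBV

dBV = 20·log₁₀(V / 1.000 V).
20·log₁₀(0.0874/1.000) = -21.2 dBV.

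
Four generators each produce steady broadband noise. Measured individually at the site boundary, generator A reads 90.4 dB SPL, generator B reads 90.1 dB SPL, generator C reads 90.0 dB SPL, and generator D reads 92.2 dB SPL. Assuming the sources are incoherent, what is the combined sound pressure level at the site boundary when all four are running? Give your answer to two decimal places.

Uncorrelated sources add in intensity (power), not in dB.
L_total = 10·log₁₀(10^(90.4/10) + 10^(90.1/10) + 10^(90.0/10) + 10^(92.2/10)) = 10·log₁₀(4779000000) = 96.79 dB SPL.

96.79 dB SPL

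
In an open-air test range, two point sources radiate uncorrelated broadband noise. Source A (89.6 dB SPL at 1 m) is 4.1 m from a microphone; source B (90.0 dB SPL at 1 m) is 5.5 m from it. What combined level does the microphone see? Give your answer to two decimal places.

At the listener: L_A = 89.6 − 20·log₁₀(4.1) = 77.344 dB; L_B = 90.0 − 20·log₁₀(5.5) = 75.193 dB.
Combined: 10·log₁₀(10^(77.344/10)+10^(75.193/10)) = 79.41 dB SPL.

79.41 dB SPL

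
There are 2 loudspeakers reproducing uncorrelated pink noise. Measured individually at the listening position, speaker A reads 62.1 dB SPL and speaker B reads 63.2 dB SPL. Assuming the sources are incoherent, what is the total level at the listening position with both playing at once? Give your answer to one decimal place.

Uncorrelated sources add in intensity (power), not in dB.
L_total = 10·log₁₀(10^(62.1/10) + 10^(63.2/10)) = 10·log₁₀(3711000) = 65.7 dB SPL.

65.7 dB SPL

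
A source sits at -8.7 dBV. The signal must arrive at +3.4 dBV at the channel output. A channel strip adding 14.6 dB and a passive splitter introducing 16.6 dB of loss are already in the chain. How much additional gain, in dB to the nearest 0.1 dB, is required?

The required make-up gain is the shortfall in the dB sum.
G = +3.4 − (-8.7) − 14.6 + 16.6 = 14.1 dB.

14.1 dB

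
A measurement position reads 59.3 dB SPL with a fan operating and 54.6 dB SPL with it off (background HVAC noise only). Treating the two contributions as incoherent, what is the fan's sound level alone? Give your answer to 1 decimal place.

57.5 dB SPL

Subtract intensities: L_src = 10·log₁₀(10^(L_total/10) − 10^(L_bg/10)).
L_src = 10·log₁₀(10^(59.3/10) − 10^(54.6/10)) = 10·log₁₀(562700) = 57.5 dB SPL.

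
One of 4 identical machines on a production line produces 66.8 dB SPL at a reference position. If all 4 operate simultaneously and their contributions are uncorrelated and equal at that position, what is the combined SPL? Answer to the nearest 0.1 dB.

4 equal incoherent sources raise the level by 10·log₁₀(4) = 6.02 dB.
L_total = 66.8 + 6.02 = 72.8 dB SPL.

72.8 dB SPL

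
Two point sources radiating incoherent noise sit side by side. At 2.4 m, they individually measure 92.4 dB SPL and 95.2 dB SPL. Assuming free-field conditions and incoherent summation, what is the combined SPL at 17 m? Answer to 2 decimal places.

Combined at 2.4 m: 10·log₁₀(10^(92.4/10)+10^(95.2/10)) = 97.032 dB SPL.
Then apply −20·log₁₀(17/2.4) = -17.005 dB → 80.03 dB SPL.

80.03 dB SPL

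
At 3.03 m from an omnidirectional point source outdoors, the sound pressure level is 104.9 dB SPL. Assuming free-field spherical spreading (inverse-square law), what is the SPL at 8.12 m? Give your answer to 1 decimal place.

96.3 dB SPL

Free-field point source: level drops by 20·log₁₀ of the distance ratio.
ΔL = −20·log₁₀(8.12/3.03) = -8.56 dB, so L₂ = 104.9 + (-8.56) = 96.3 dB SPL.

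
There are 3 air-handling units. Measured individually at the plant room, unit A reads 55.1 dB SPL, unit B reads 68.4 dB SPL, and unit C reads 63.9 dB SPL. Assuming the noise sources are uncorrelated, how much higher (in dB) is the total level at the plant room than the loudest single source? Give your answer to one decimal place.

1.5 dB

Uncorrelated sources add in intensity (power), not in dB.
L_total = 10·log₁₀(10^(55.1/10) + 10^(68.4/10) + 10^(63.9/10)) = 69.87 dB SPL.
Excess over the loudest (68.4 dB): 69.87 − 68.4 = 1.5 dB.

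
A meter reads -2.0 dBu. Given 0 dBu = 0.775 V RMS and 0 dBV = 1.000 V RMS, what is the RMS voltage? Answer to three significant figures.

V = 0.775 V × 10^(-2.0/20).
= 0.775 × 0.7943 = 0.616 V.

0.616 V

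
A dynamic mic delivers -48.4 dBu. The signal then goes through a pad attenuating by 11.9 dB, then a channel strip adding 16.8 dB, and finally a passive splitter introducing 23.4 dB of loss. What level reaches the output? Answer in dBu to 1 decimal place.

In dB, series stages simply add:
-48.4 − 11.9 + 16.8 − 23.4 = -66.9 dBu.

-66.9 dBu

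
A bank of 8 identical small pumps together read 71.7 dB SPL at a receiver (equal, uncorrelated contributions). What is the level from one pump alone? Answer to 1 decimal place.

62.7 dB SPL

8 equal incoherent sources add 10·log₁₀(8) = 9.03 dB over one source.
L_one = 71.7 − 9.03 = 62.7 dB SPL.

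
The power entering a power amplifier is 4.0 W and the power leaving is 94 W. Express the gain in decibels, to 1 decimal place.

For a power ratio, dB = 10·log₁₀(P₂/P₁).
10·log₁₀(94/4.0) = 10·log₁₀(23.50) = 13.7 dB.

13.7 dB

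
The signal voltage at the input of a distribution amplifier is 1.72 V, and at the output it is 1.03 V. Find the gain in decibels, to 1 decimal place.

-4.5 dB

Voltage ratio → dB uses the 20·log₁₀ form:
20·log₁₀(1.03/1.72) = 20·log₁₀(0.5988) = -4.5 dB.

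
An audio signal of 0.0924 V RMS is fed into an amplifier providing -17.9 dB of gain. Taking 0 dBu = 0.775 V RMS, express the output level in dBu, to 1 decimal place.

-36.4 dBu

Input level: 20·log₁₀(0.0924/0.775) = -18.47 dBu.
Output: -18.47 − 17.9 = -36.4 dBu.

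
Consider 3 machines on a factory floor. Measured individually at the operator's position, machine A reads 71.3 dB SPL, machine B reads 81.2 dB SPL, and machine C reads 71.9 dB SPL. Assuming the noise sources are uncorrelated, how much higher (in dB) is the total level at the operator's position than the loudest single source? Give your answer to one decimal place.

Uncorrelated sources add in intensity (power), not in dB.
L_total = 10·log₁₀(10^(71.3/10) + 10^(81.2/10) + 10^(71.9/10)) = 82.06 dB SPL.
Excess over the loudest (81.2 dB): 82.06 − 81.2 = 0.9 dB.

0.9 dB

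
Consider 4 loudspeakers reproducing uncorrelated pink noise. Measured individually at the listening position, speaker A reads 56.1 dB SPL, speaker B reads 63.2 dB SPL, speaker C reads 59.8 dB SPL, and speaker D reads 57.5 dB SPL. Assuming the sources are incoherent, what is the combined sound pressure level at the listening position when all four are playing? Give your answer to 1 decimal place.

66.0 dB SPL

Add the sources as powers (linear), then convert back to dB:
L_total = 10·log₁₀(10^(56.1/10) + 10^(63.2/10) + 10^(59.8/10) + 10^(57.5/10)) = 10·log₁₀(4014000) = 66.0 dB SPL.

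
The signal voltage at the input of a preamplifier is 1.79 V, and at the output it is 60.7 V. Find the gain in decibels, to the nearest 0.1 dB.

Voltage is an amplitude quantity, so gain = 20·log₁₀(V_out/V_in).
20·log₁₀(60.7/1.79) = 20·log₁₀(33.91) = 30.6 dB.

30.6 dB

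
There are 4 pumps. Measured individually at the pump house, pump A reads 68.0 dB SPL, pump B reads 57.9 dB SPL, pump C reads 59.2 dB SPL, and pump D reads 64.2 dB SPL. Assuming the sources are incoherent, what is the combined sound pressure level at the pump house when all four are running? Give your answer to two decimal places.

Incoherent sources sum as intensities:
L_total = 10·log₁₀(10^(68.0/10) + 10^(57.9/10) + 10^(59.2/10) + 10^(64.2/10)) = 10·log₁₀(10390000) = 70.17 dB SPL.

70.17 dB SPL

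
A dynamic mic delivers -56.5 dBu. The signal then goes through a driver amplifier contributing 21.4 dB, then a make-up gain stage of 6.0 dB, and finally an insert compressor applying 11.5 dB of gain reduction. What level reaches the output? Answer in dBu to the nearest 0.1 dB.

-40.6 dBu

In dB, series stages simply add:
-56.5 + 21.4 + 6.0 − 11.5 = -40.6 dBu.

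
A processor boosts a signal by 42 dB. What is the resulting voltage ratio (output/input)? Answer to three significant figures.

Voltage ratio = 10^(dB/20).
10^(42/20) = 10^(2.100) = 126.

126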